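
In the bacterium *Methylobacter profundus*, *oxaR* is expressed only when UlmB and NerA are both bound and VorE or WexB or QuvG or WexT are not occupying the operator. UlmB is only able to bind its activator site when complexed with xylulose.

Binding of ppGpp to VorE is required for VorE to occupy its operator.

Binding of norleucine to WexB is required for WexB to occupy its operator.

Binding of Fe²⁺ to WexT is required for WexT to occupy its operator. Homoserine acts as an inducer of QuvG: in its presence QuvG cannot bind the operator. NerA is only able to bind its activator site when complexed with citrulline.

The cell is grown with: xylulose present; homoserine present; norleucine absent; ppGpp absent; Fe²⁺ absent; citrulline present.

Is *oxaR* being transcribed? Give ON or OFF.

ppGpp is absent, so VorE is inactive.
Xylulose is present, so UlmB is active.
Citrulline is present, so NerA is active.
Norleucine is absent, so WexB is inactive.
Homoserine is present, so QuvG is inactive.
Fe²⁺ is absent, so WexT is inactive.
No repressor is bound and UlmB and NerA are active, so *oxaR* is transcribed.

ON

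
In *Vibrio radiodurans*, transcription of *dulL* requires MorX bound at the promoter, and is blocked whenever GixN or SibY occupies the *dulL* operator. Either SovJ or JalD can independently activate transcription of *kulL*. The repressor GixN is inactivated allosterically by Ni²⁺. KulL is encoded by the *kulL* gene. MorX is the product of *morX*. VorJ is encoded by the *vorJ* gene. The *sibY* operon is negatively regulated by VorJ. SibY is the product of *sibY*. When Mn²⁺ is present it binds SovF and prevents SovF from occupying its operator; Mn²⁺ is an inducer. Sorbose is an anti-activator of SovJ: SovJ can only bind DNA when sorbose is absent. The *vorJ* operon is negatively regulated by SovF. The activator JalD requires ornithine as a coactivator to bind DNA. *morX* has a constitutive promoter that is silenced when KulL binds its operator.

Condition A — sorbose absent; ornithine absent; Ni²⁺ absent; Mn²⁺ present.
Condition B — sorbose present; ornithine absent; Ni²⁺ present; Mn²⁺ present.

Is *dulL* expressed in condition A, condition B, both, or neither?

B only

Condition A:
Sorbose is absent, so SovJ is active.
Ornithine is absent, so JalD is inactive.
Activator SovJ is present, so *kulL* is transcribed.
So KulL is produced and active.
With repressor KulL bound, *morX* is not transcribed.
So MorX is not produced.
Ni²⁺ is absent, so GixN is active.
Mn²⁺ is present, so SovF is inactive.
With no repressor bound, *vorJ* is transcribed.
So VorJ is produced and active.
With repressor VorJ bound, *sibY* is not transcribed.
So SibY is not produced.
With repressor GixN bound, *dulL* is not transcribed.
→ *dulL* is OFF in A.
Condition B:
Sorbose is present, so SovJ is inactive.
Ornithine is absent, so JalD is inactive.
No activator is available at the *kulL* promoter, so *kulL* is not transcribed.
So KulL is not produced.
With no repressor bound, *morX* is transcribed.
So MorX is produced and active.
Ni²⁺ is present, so GixN is inactive.
Mn²⁺ is present, so SovF is inactive.
With no repressor bound, *vorJ* is transcribed.
So VorJ is produced and active.
With repressor VorJ bound, *sibY* is not transcribed.
So SibY is not produced.
No repressor is bound and MorX is active, so *dulL* is transcribed.
→ *dulL* is ON in B.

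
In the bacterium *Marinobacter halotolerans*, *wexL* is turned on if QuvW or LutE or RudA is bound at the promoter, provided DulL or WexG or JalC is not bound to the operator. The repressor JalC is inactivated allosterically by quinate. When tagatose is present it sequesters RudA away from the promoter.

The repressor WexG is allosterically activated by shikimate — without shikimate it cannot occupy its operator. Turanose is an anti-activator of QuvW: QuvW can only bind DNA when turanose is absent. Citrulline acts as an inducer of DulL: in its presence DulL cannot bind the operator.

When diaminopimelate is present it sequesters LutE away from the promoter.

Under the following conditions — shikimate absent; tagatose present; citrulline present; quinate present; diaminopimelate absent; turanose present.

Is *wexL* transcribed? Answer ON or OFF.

Citrulline is present, so DulL is inactive.
Turanose is present, so QuvW is inactive.
Shikimate is absent, so WexG is inactive.
Diaminopimelate is absent, so LutE is active.
Quinate is present, so JalC is inactive.
Tagatose is present, so RudA is inactive.
Activator LutE is present, so *wexL* is transcribed.

ON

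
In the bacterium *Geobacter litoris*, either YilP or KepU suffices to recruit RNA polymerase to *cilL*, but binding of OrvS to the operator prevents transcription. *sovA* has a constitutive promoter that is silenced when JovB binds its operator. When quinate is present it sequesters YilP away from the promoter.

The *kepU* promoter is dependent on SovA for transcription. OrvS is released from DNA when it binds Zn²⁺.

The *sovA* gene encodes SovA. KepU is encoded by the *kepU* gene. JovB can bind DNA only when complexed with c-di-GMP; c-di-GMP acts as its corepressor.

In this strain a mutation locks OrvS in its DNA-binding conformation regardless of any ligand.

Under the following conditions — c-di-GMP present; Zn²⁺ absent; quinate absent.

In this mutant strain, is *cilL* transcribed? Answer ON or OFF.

OrvS is constitutively active in this strain.
Quinate is absent, so YilP is active.
c-di-GMP is present, so JovB is active.
With repressor JovB bound, *sovA* is not transcribed.
So SovA is not produced.
Required activator SovA is absent, so *kepU* is not transcribed.
So KepU is not produced.
With repressor OrvS bound, *cilL* is not transcribed.

OFF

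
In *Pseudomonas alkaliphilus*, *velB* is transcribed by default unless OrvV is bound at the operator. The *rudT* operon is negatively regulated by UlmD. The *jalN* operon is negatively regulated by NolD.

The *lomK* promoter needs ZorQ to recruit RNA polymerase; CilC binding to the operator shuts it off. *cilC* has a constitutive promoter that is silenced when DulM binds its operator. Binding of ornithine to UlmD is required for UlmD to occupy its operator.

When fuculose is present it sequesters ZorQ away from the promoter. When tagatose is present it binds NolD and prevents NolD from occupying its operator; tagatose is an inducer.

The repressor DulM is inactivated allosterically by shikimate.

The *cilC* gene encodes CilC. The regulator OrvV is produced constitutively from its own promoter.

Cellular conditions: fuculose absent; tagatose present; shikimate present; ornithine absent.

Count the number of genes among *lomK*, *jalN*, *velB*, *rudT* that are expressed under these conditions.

Shikimate is present, so DulM is inactive.
With no repressor bound, *cilC* is transcribed.
So CilC is produced and active.
Fuculose is absent, so ZorQ is active.
With repressor CilC bound, *lomK* is not transcribed.
→ *lomK* is OFF.
Tagatose is present, so NolD is inactive.
With no repressor bound, *jalN* is transcribed.
→ *jalN* is ON.
OrvV is produced constitutively and is active.
With repressor OrvV bound, *velB* is not transcribed.
→ *velB* is OFF.
Ornithine is absent, so UlmD is inactive.
With no repressor bound, *rudT* is transcribed.
→ *rudT* is ON.
2 of the 4 genes are transcribed.

2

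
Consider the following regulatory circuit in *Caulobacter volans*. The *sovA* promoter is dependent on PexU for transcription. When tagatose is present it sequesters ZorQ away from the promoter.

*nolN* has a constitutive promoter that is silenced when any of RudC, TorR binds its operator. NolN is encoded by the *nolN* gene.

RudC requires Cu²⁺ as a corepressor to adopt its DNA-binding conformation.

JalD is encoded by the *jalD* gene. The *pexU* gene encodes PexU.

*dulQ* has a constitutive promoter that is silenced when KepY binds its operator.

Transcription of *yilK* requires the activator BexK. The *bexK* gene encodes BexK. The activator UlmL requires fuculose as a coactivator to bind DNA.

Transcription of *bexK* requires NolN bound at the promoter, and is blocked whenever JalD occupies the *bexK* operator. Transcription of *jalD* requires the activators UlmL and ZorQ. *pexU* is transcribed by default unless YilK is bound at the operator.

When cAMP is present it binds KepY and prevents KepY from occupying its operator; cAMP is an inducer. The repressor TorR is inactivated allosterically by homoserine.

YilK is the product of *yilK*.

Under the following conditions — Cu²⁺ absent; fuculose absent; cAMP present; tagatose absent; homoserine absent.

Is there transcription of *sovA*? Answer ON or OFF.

ON

Cu²⁺ is absent, so RudC is inactive.
Homoserine is absent, so TorR is active.
With repressor TorR bound, *nolN* is not transcribed.
So NolN is not produced.
Fuculose is absent, so UlmL is inactive.
Tagatose is absent, so ZorQ is active.
Required activator UlmL is absent, so *jalD* is not transcribed.
So JalD is not produced.
Required activator NolN is absent, so *bexK* is not transcribed.
So BexK is not produced.
Required activator BexK is absent, so *yilK* is not transcribed.
So YilK is not produced.
With no repressor bound, *pexU* is transcribed.
So PexU is produced and active.
No repressor is bound and PexU is active, so *sovA* is transcribed.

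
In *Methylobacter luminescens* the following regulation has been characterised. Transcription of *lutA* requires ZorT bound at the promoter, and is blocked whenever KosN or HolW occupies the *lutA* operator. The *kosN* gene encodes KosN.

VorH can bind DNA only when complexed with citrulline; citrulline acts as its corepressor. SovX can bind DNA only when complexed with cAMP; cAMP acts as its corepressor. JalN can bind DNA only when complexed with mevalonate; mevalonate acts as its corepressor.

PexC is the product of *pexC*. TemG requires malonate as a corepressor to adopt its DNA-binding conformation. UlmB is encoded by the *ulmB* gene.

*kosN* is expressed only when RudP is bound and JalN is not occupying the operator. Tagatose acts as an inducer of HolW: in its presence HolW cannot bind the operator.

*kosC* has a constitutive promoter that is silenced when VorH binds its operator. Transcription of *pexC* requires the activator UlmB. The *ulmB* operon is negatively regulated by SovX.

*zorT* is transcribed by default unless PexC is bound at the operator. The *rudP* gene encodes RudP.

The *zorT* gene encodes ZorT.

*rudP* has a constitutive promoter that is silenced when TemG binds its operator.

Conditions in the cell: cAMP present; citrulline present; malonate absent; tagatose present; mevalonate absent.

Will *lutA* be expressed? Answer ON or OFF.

cAMP is present, so SovX is active.
With repressor SovX bound, *ulmB* is not transcribed.
So UlmB is not produced.
Required activator UlmB is absent, so *pexC* is not transcribed.
So PexC is not produced.
With no repressor bound, *zorT* is transcribed.
So ZorT is produced and active.
Mevalonate is absent, so JalN is inactive.
Malonate is absent, so TemG is inactive.
With no repressor bound, *rudP* is transcribed.
So RudP is produced and active.
No repressor is bound and RudP is active, so *kosN* is transcribed.
So KosN is produced and active.
Tagatose is present, so HolW is inactive.
With repressor KosN bound, *lutA* is not transcribed.

OFF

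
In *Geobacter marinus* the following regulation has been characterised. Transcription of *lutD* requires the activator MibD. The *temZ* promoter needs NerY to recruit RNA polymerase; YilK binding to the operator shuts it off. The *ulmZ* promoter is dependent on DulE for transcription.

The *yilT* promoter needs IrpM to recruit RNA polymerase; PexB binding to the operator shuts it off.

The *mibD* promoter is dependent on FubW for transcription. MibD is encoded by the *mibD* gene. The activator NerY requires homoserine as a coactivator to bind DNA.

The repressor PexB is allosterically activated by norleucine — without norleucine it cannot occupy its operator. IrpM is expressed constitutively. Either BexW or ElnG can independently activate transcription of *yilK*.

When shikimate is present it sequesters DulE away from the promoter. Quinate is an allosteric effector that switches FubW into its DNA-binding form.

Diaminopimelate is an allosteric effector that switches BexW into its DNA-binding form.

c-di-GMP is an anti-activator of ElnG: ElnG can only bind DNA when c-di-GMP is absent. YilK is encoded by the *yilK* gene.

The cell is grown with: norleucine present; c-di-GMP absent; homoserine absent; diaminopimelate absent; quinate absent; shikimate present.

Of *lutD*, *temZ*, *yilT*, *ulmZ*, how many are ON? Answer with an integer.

0

Quinate is absent, so FubW is inactive.
Required activator FubW is absent, so *mibD* is not transcribed.
So MibD is not produced.
Required activator MibD is absent, so *lutD* is not transcribed.
→ *lutD* is OFF.
Homoserine is absent, so NerY is inactive.
Diaminopimelate is absent, so BexW is inactive.
c-di-GMP is absent, so ElnG is active.
Activator ElnG is present, so *yilK* is transcribed.
So YilK is produced and active.
With repressor YilK bound, *temZ* is not transcribed.
→ *temZ* is OFF.
IrpM is produced constitutively and is active.
Norleucine is present, so PexB is active.
With repressor PexB bound, *yilT* is not transcribed.
→ *yilT* is OFF.
Shikimate is present, so DulE is inactive.
Required activator DulE is absent, so *ulmZ* is not transcribed.
→ *ulmZ* is OFF.
0 of the 4 genes are transcribed.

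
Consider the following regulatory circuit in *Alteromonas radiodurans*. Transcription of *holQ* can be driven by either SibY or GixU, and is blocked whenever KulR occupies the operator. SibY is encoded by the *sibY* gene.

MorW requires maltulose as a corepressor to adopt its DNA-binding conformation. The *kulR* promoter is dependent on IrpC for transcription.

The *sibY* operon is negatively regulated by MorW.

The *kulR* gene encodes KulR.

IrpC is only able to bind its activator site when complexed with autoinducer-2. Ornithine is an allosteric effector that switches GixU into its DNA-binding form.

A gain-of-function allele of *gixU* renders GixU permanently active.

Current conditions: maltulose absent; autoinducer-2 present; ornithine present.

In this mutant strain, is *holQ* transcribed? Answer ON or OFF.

Maltulose is absent, so MorW is inactive.
With no repressor bound, *sibY* is transcribed.
So SibY is produced and active.
GixU is constitutively active in this strain.
Autoinducer-2 is present, so IrpC is active.
No repressor is bound and IrpC is active, so *kulR* is transcribed.
So KulR is produced and active.
With repressor KulR bound, *holQ* is not transcribed.

OFF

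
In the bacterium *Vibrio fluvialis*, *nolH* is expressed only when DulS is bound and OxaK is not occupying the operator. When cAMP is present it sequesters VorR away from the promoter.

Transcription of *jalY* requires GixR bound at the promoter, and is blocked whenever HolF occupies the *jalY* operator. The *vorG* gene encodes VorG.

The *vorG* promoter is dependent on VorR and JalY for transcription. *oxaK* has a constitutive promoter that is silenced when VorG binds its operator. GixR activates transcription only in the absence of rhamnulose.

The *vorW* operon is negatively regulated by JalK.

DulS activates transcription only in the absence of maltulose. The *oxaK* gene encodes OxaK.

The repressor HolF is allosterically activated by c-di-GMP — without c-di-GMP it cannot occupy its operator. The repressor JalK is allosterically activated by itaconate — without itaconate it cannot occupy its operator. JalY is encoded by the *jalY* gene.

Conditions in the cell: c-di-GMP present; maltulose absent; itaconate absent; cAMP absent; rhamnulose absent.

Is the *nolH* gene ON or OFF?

cAMP is absent, so VorR is active.
Rhamnulose is absent, so GixR is active.
c-di-GMP is present, so HolF is active.
With repressor HolF bound, *jalY* is not transcribed.
So JalY is not produced.
Required activator JalY is absent, so *vorG* is not transcribed.
So VorG is not produced.
With no repressor bound, *oxaK* is transcribed.
So OxaK is produced and active.
Maltulose is absent, so DulS is active.
With repressor OxaK bound, *nolH* is not transcribed.

OFF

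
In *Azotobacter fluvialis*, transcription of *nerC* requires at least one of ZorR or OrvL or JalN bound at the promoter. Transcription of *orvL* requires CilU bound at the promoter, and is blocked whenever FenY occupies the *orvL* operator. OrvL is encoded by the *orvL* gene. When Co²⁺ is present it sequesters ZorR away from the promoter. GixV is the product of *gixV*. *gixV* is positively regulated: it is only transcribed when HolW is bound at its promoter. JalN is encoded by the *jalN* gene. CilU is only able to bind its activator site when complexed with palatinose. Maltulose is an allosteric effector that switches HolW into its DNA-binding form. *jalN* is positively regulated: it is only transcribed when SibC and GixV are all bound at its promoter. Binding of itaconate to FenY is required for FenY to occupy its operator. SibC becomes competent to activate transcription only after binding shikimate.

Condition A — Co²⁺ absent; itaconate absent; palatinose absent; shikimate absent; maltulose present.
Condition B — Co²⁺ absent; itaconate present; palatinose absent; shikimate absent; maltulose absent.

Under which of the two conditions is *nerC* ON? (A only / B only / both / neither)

Condition A:
Co²⁺ is absent, so ZorR is active.
Itaconate is absent, so FenY is inactive.
Palatinose is absent, so CilU is inactive.
Required activator CilU is absent, so *orvL* is not transcribed.
So OrvL is not produced.
Shikimate is absent, so SibC is inactive.
Maltulose is present, so HolW is active.
No repressor is bound and HolW is active, so *gixV* is transcribed.
So GixV is produced and active.
Required activator SibC is absent, so *jalN* is not transcribed.
So JalN is not produced.
Activator ZorR is present, so *nerC* is transcribed.
→ *nerC* is ON in A.
Condition B:
Co²⁺ is absent, so ZorR is active.
Itaconate is present, so FenY is active.
Palatinose is absent, so CilU is inactive.
With repressor FenY bound, *orvL* is not transcribed.
So OrvL is not produced.
Shikimate is absent, so SibC is inactive.
Maltulose is absent, so HolW is inactive.
Required activator HolW is absent, so *gixV* is not transcribed.
So GixV is not produced.
Required activator SibC is absent, so *jalN* is not transcribed.
So JalN is not produced.
Activator ZorR is present, so *nerC* is transcribed.
→ *nerC* is ON in B.

both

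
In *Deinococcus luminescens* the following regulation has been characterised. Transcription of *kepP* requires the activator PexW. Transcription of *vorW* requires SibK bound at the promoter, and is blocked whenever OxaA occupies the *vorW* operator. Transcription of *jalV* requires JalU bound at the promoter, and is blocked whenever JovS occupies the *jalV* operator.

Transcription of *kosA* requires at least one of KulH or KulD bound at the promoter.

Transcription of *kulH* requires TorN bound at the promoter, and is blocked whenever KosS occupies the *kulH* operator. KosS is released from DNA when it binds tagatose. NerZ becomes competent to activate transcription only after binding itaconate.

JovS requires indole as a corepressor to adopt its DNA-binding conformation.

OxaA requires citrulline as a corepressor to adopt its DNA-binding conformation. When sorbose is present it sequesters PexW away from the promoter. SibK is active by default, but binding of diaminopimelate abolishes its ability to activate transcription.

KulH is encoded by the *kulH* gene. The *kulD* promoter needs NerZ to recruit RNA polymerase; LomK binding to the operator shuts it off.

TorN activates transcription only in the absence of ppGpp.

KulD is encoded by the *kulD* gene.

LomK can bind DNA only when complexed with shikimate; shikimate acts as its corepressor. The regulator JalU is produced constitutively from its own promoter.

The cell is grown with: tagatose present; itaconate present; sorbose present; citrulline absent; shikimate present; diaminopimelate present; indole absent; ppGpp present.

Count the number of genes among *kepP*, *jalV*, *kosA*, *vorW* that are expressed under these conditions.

Sorbose is present, so PexW is inactive.
Required activator PexW is absent, so *kepP* is not transcribed.
→ *kepP* is OFF.
Indole is absent, so JovS is inactive.
JalU is produced constitutively and is active.
No repressor is bound and JalU is active, so *jalV* is transcribed.
→ *jalV* is ON.
ppGpp is present, so TorN is inactive.
Tagatose is present, so KosS is inactive.
Required activator TorN is absent, so *kulH* is not transcribed.
So KulH is not produced.
Itaconate is present, so NerZ is active.
Shikimate is present, so LomK is active.
With repressor LomK bound, *kulD* is not transcribed.
So KulD is not produced.
No activator is available at the *kosA* promoter, so *kosA* is not transcribed.
→ *kosA* is OFF.
Citrulline is absent, so OxaA is inactive.
Diaminopimelate is present, so SibK is inactive.
Required activator SibK is absent, so *vorW* is not transcribed.
→ *vorW* is OFF.
1 of the 4 genes is transcribed.

1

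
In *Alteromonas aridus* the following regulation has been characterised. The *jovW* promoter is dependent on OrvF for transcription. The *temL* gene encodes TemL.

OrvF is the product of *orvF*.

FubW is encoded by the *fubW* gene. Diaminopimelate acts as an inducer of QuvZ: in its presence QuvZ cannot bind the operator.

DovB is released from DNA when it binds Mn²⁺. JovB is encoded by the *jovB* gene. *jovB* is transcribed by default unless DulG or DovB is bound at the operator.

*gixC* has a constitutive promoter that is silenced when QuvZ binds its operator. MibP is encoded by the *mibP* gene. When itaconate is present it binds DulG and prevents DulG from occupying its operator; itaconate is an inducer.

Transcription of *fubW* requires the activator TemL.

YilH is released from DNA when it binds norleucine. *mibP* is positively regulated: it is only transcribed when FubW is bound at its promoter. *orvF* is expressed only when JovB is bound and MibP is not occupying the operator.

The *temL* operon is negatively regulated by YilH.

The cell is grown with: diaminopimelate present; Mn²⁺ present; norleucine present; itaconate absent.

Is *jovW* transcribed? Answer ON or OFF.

OFF

Norleucine is present, so YilH is inactive.
With no repressor bound, *temL* is transcribed.
So TemL is produced and active.
No repressor is bound and TemL is active, so *fubW* is transcribed.
So FubW is produced and active.
No repressor is bound and FubW is active, so *mibP* is transcribed.
So MibP is produced and active.
Itaconate is absent, so DulG is active.
Mn²⁺ is present, so DovB is inactive.
With repressor DulG bound, *jovB* is not transcribed.
So JovB is not produced.
With repressor MibP bound, *orvF* is not transcribed.
So OrvF is not produced.
Required activator OrvF is absent, so *jovW* is not transcribed.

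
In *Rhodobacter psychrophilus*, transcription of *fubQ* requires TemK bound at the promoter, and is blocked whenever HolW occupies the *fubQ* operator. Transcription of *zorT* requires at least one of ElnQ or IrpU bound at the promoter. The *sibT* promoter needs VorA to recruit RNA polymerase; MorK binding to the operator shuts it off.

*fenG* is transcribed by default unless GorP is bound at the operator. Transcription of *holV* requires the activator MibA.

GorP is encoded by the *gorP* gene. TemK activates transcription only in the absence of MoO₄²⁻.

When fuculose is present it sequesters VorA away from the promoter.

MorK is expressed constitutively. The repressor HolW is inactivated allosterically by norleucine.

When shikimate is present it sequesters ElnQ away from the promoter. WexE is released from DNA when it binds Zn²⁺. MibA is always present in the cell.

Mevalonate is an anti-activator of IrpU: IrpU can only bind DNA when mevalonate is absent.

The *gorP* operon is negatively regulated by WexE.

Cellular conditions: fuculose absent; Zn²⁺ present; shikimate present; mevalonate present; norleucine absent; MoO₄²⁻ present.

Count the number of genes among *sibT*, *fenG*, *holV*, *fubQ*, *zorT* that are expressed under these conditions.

MorK is produced constitutively and is active.
Fuculose is absent, so VorA is active.
With repressor MorK bound, *sibT* is not transcribed.
→ *sibT* is OFF.
Zn²⁺ is present, so WexE is inactive.
With no repressor bound, *gorP* is transcribed.
So GorP is produced and active.
With repressor GorP bound, *fenG* is not transcribed.
→ *fenG* is OFF.
MibA is produced constitutively and is active.
No repressor is bound and MibA is active, so *holV* is transcribed.
→ *holV* is ON.
MoO₄²⁻ is present, so TemK is inactive.
Norleucine is absent, so HolW is active.
With repressor HolW bound, *fubQ* is not transcribed.
→ *fubQ* is OFF.
Shikimate is present, so ElnQ is inactive.
Mevalonate is present, so IrpU is inactive.
No activator is available at the *zorT* promoter, so *zorT* is not transcribed.
→ *zorT* is OFF.
1 of the 5 genes is transcribed.

1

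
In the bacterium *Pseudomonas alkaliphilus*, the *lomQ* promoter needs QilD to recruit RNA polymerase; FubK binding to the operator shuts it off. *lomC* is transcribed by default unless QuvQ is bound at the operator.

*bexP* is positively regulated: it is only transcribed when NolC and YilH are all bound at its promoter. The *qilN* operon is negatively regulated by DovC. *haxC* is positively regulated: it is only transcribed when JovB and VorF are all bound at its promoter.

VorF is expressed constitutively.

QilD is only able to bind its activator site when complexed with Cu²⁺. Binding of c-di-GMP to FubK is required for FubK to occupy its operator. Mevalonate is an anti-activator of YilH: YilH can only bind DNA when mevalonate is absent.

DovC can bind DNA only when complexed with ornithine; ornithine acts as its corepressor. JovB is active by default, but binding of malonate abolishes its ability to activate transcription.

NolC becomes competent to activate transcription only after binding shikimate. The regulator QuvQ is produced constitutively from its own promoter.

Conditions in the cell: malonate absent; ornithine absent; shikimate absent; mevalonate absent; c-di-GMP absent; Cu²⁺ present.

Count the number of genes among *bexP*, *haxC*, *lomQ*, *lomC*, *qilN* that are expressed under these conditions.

3

Shikimate is absent, so NolC is inactive.
Mevalonate is absent, so YilH is active.
Required activator NolC is absent, so *bexP* is not transcribed.
→ *bexP* is OFF.
Malonate is absent, so JovB is active.
VorF is produced constitutively and is active.
No repressor is bound and JovB and VorF are active, so *haxC* is transcribed.
→ *haxC* is ON.
Cu²⁺ is present, so QilD is active.
c-di-GMP is absent, so FubK is inactive.
No repressor is bound and QilD is active, so *lomQ* is transcribed.
→ *lomQ* is ON.
QuvQ is produced constitutively and is active.
With repressor QuvQ bound, *lomC* is not transcribed.
→ *lomC* is OFF.
Ornithine is absent, so DovC is inactive.
With no repressor bound, *qilN* is transcribed.
→ *qilN* is ON.
3 of the 5 genes are transcribed.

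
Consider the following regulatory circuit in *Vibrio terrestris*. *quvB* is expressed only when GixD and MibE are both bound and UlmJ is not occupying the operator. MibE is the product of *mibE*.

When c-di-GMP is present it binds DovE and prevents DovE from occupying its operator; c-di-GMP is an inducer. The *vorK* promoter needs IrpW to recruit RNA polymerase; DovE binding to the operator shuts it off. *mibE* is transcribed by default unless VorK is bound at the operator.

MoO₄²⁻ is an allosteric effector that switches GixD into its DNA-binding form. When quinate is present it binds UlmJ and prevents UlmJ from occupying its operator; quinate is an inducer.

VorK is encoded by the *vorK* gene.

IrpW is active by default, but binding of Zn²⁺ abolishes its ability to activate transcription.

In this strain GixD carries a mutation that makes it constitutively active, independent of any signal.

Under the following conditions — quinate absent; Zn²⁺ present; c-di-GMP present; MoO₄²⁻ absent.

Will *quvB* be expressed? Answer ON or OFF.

Quinate is absent, so UlmJ is active.
GixD is constitutively active in this strain.
Zn²⁺ is present, so IrpW is inactive.
c-di-GMP is present, so DovE is inactive.
Required activator IrpW is absent, so *vorK* is not transcribed.
So VorK is not produced.
With no repressor bound, *mibE* is transcribed.
So MibE is produced and active.
With repressor UlmJ bound, *quvB* is not transcribed.

OFF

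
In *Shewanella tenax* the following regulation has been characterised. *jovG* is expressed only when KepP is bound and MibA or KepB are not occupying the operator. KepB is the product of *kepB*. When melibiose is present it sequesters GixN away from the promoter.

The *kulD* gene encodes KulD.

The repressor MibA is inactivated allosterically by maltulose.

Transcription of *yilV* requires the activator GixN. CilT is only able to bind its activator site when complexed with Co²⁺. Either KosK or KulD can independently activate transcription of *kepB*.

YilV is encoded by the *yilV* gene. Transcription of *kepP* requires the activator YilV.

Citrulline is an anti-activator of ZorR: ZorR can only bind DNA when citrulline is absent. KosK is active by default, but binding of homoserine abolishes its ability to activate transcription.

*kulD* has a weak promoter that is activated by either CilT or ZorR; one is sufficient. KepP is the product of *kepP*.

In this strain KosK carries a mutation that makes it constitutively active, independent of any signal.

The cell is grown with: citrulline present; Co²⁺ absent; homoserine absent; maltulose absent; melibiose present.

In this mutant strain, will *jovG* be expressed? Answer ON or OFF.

Melibiose is present, so GixN is inactive.
Required activator GixN is absent, so *yilV* is not transcribed.
So YilV is not produced.
Required activator YilV is absent, so *kepP* is not transcribed.
So KepP is not produced.
Maltulose is absent, so MibA is active.
KosK is constitutively active in this strain.
Co²⁺ is absent, so CilT is inactive.
Citrulline is present, so ZorR is inactive.
No activator is available at the *kulD* promoter, so *kulD* is not transcribed.
So KulD is not produced.
Activator KosK is present, so *kepB* is transcribed.
So KepB is produced and active.
With repressor MibA bound, *jovG* is not transcribed.

OFF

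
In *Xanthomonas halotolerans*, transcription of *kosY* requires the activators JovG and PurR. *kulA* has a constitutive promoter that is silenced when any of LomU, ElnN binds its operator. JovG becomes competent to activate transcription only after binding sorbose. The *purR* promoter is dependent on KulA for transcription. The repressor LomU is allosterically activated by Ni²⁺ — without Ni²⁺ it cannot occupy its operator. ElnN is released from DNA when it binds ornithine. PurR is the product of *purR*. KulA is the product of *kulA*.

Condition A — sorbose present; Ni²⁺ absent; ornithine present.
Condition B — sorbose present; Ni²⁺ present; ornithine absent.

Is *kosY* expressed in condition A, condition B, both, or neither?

Condition A:
Sorbose is present, so JovG is active.
Ni²⁺ is absent, so LomU is inactive.
Ornithine is present, so ElnN is inactive.
With no repressor bound, *kulA* is transcribed.
So KulA is produced and active.
No repressor is bound and KulA is active, so *purR* is transcribed.
So PurR is produced and active.
No repressor is bound and JovG and PurR are active, so *kosY* is transcribed.
→ *kosY* is ON in A.
Condition B:
Sorbose is present, so JovG is active.
Ni²⁺ is present, so LomU is active.
Ornithine is absent, so ElnN is active.
With repressor LomU bound, *kulA* is not transcribed.
So KulA is not produced.
Required activator KulA is absent, so *purR* is not transcribed.
So PurR is not produced.
Required activator PurR is absent, so *kosY* is not transcribed.
→ *kosY* is OFF in B.

A only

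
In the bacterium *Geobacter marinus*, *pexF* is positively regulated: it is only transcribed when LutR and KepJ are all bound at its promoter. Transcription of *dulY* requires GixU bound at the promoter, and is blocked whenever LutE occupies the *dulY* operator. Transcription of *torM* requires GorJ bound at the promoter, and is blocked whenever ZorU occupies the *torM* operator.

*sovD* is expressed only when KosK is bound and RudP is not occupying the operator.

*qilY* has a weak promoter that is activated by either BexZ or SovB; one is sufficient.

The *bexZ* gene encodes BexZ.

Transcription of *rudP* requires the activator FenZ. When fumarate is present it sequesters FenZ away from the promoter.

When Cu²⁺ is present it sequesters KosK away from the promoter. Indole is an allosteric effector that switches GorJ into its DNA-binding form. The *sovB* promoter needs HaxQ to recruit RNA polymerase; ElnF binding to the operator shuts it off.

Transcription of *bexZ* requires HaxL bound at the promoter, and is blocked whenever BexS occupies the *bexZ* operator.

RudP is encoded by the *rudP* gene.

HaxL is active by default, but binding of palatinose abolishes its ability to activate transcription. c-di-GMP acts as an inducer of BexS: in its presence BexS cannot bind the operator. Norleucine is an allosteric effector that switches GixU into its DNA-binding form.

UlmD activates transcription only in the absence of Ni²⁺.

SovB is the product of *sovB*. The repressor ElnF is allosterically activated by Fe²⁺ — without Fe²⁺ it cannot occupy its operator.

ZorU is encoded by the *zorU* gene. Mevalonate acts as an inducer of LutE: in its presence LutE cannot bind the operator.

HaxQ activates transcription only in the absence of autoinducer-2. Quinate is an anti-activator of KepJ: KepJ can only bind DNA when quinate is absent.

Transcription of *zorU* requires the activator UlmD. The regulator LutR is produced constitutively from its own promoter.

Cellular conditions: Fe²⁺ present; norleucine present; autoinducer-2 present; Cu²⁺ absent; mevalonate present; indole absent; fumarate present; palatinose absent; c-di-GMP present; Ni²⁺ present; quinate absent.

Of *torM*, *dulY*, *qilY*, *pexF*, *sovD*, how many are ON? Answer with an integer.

4

Indole is absent, so GorJ is inactive.
Ni²⁺ is present, so UlmD is inactive.
Required activator UlmD is absent, so *zorU* is not transcribed.
So ZorU is not produced.
Required activator GorJ is absent, so *torM* is not transcribed.
→ *torM* is OFF.
Mevalonate is present, so LutE is inactive.
Norleucine is present, so GixU is active.
No repressor is bound and GixU is active, so *dulY* is transcribed.
→ *dulY* is ON.
c-di-GMP is present, so BexS is inactive.
Palatinose is absent, so HaxL is active.
No repressor is bound and HaxL is active, so *bexZ* is transcribed.
So BexZ is produced and active.
Fe²⁺ is present, so ElnF is active.
Autoinducer-2 is present, so HaxQ is inactive.
With repressor ElnF bound, *sovB* is not transcribed.
So SovB is not produced.
Activator BexZ is present, so *qilY* is transcribed.
→ *qilY* is ON.
LutR is produced constitutively and is active.
Quinate is absent, so KepJ is active.
No repressor is bound and LutR and KepJ are active, so *pexF* is transcribed.
→ *pexF* is ON.
Cu²⁺ is absent, so KosK is active.
Fumarate is present, so FenZ is inactive.
Required activator FenZ is absent, so *rudP* is not transcribed.
So RudP is not produced.
No repressor is bound and KosK is active, so *sovD* is transcribed.
→ *sovD* is ON.
4 of the 5 genes are transcribed.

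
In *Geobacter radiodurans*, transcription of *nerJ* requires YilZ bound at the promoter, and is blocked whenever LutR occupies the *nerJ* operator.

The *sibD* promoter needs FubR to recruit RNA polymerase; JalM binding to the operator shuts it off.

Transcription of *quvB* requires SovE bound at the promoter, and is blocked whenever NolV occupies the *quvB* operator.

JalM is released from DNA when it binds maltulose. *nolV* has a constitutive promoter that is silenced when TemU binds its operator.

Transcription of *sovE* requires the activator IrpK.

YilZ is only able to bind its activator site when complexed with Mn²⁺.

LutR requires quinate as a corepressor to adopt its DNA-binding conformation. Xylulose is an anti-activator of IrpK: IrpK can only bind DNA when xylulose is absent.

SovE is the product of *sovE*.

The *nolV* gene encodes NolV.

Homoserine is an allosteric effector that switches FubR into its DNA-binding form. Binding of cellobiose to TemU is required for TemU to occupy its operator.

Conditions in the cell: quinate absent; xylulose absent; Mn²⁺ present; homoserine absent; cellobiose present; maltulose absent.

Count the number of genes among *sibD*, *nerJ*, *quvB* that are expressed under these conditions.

Maltulose is absent, so JalM is active.
Homoserine is absent, so FubR is inactive.
With repressor JalM bound, *sibD* is not transcribed.
→ *sibD* is OFF.
Quinate is absent, so LutR is inactive.
Mn²⁺ is present, so YilZ is active.
No repressor is bound and YilZ is active, so *nerJ* is transcribed.
→ *nerJ* is ON.
Cellobiose is present, so TemU is active.
With repressor TemU bound, *nolV* is not transcribed.
So NolV is not produced.
Xylulose is absent, so IrpK is active.
No repressor is bound and IrpK is active, so *sovE* is transcribed.
So SovE is produced and active.
No repressor is bound and SovE is active, so *quvB* is transcribed.
→ *quvB* is ON.
2 of the 3 genes are transcribed.

2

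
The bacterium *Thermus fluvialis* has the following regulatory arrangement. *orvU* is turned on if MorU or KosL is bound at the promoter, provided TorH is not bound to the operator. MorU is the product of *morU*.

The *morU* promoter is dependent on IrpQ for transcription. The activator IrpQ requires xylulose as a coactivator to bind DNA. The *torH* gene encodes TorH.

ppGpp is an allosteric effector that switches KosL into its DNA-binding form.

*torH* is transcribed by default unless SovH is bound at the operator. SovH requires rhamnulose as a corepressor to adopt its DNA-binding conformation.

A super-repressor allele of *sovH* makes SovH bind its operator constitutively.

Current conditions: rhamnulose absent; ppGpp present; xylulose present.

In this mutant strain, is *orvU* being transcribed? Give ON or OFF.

Xylulose is present, so IrpQ is active.
No repressor is bound and IrpQ is active, so *morU* is transcribed.
So MorU is produced and active.
SovH is constitutively active in this strain.
With repressor SovH bound, *torH* is not transcribed.
So TorH is not produced.
ppGpp is present, so KosL is active.
Activator MorU is present, so *orvU* is transcribed.

ON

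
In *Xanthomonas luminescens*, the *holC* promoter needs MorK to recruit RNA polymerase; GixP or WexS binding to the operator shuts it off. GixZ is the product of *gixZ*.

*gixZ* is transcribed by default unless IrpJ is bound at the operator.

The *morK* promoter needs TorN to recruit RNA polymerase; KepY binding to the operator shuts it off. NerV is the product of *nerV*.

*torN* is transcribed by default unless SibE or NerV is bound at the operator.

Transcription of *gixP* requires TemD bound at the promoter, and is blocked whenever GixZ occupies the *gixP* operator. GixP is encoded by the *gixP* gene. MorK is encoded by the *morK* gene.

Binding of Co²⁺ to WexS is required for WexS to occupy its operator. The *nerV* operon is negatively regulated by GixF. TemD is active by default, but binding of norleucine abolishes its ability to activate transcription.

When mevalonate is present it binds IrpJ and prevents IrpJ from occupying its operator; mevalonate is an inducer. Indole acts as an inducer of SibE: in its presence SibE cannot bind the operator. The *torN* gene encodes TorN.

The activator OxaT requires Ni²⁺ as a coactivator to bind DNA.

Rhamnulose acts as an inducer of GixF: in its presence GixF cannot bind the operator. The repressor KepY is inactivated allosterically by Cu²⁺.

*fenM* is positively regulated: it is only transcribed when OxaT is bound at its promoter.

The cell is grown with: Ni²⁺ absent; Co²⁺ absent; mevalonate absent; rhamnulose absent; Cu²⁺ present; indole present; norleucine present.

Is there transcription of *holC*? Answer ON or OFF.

ON

Norleucine is present, so TemD is inactive.
Mevalonate is absent, so IrpJ is active.
With repressor IrpJ bound, *gixZ* is not transcribed.
So GixZ is not produced.
Required activator TemD is absent, so *gixP* is not transcribed.
So GixP is not produced.
Indole is present, so SibE is inactive.
Rhamnulose is absent, so GixF is active.
With repressor GixF bound, *nerV* is not transcribed.
So NerV is not produced.
With no repressor bound, *torN* is transcribed.
So TorN is produced and active.
Cu²⁺ is present, so KepY is inactive.
No repressor is bound and TorN is active, so *morK* is transcribed.
So MorK is produced and active.
Co²⁺ is absent, so WexS is inactive.
No repressor is bound and MorK is active, so *holC* is transcribed.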